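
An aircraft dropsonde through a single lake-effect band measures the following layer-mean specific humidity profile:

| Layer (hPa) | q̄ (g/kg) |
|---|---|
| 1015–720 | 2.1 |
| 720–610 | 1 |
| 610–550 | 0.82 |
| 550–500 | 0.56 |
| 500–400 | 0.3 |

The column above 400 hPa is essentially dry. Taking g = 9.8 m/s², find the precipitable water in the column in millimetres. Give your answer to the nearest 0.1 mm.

PW ≈ 8.5 mm

Precipitable water is the column-integrated vapour mass per unit area: PW = (1/g) Σ q̄ Δp, with q in kg/kg and Δp in Pa (1 kg/m² of water = 1 mm).
Layer 1015–720 hPa: Δp = 295 hPa = 29500 Pa, q̄ = 0.0021 kg/kg → 0.0021 × 29500 / 9.8 = 6.32 mm
Layer 720–610 hPa: Δp = 110 hPa = 11000 Pa, q̄ = 0.001 kg/kg → 0.001 × 11000 / 9.8 = 1.12 mm
Layer 610–550 hPa: Δp = 60 hPa = 6000 Pa, q̄ = 0.00082 kg/kg → 0.00082 × 6000 / 9.8 = 0.50 mm
Layer 550–500 hPa: Δp = 50 hPa = 5000 Pa, q̄ = 0.00056 kg/kg → 0.00056 × 5000 / 9.8 = 0.29 mm
Layer 500–400 hPa: Δp = 100 hPa = 10000 Pa, q̄ = 0.0003 kg/kg → 0.0003 × 10000 / 9.8 = 0.31 mm
PW = 6.32 + 1.12 + 0.50 + 0.29 + 0.31 = 8.54 ≈ 8.5 mm.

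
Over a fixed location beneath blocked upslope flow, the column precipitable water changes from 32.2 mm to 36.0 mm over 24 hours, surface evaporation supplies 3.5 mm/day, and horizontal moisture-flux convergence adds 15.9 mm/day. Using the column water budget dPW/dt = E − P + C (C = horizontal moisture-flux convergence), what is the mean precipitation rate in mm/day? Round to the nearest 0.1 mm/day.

dPW/dt = (36.0 − 32.2) mm / (24/24 day) = +3.800 mm/day.
P = E + C − dPW/dt = 3.5 + (15.9) − (+3.800) = 15.6 mm/day.

P ≈ 15.6 mm/day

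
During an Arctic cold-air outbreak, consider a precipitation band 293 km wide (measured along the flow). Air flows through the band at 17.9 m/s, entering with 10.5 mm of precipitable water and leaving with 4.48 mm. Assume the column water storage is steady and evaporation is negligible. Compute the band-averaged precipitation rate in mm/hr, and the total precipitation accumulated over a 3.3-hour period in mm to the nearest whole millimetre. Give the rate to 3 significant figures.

R ≈ 1.32 mm/hr; total ≈ 4 mm

Column moisture flux per unit crosswind length is F = V × PW.
Inflow: F_in = 17.9 × 10.5 = 187.95 mm·m/s
Outflow: F_out = 17.9 × 4.48 = 80.192 mm·m/s
Steady-state rate R = (F_in − F_out)/L = (187.95 − 80.192) / 293000 m = 3.678e-04 mm/s.
R = 3.678e-04 × 3600 = 1.32 mm/hr.
Over 3.3 h: total = 1.32 × 3.3 = 4.356 ≈ 4 mm.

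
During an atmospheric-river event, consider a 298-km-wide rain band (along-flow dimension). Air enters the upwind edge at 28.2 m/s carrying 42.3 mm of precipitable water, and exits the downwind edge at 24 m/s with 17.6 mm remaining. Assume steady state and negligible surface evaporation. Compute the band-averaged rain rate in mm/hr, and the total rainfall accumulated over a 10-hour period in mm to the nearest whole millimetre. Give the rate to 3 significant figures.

R ≈ 9.31 mm/hr; total ≈ 93 mm

Column moisture flux per unit crosswind length is F = V × PW.
Inflow: F_in = 28.2 × 42.3 = 1192.86 mm·m/s
Outflow: F_out = 24 × 17.6 = 422.4 mm·m/s
Steady-state rate R = (F_in − F_out)/L = (1192.86 − 422.4) / 298000 m = 2.585e-03 mm/s.
R = 2.585e-03 × 3600 = 9.31 mm/hr.
Over 10 h: total = 9.31 × 10 = 93.1 ≈ 93 mm.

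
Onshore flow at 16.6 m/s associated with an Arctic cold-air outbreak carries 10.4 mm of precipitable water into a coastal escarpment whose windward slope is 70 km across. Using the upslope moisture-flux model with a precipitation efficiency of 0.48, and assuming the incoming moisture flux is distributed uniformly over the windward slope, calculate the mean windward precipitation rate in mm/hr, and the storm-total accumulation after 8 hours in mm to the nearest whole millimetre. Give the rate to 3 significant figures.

R ≈ 4.26 mm/hr; total ≈ 34 mm

Incoming column moisture flux per unit ridge length: F = V × PW = 16.6 × 10.4 = 172.64 mm·m/s.
Spread over the 70 km slope with efficiency ε = 0.48: R = ε·F/W = 0.48 × 172.64 / 70000 m = 1.184e-03 mm/s.
R = 1.184e-03 × 3600 = 4.26 mm/hr.
Over 8 h: total = 4.26 × 8 = 34.08 ≈ 34 mm.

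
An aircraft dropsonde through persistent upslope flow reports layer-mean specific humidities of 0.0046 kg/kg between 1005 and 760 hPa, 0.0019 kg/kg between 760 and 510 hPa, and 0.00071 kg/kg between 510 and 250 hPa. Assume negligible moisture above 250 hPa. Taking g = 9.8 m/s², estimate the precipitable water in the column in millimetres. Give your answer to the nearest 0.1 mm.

Precipitable water is the column-integrated vapour mass per unit area: PW = (1/g) Σ q̄ Δp, with q in kg/kg and Δp in Pa (1 kg/m² of water = 1 mm).
Layer 1005–760 hPa: Δp = 245 hPa = 24500 Pa, q̄ = 0.0046 kg/kg → 0.0046 × 24500 / 9.8 = 11.50 mm
Layer 760–510 hPa: Δp = 250 hPa = 25000 Pa, q̄ = 0.0019 kg/kg → 0.0019 × 25000 / 9.8 = 4.85 mm
Layer 510–250 hPa: Δp = 260 hPa = 26000 Pa, q̄ = 0.00071 kg/kg → 0.00071 × 26000 / 9.8 = 1.88 mm
PW = 11.50 + 4.85 + 1.88 = 18.23 ≈ 18.2 mm.

PW ≈ 18.2 mm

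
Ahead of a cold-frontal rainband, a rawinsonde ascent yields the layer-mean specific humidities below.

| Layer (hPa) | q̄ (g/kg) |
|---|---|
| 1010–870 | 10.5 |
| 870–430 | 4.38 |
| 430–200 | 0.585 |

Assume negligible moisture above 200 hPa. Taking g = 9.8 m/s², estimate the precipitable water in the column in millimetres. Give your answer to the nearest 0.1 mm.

PW ≈ 36.0 mm

Precipitable water is the column-integrated vapour mass per unit area: PW = (1/g) Σ q̄ Δp, with q in kg/kg and Δp in Pa (1 kg/m² of water = 1 mm).
Layer 1010–870 hPa: Δp = 140 hPa = 14000 Pa, q̄ = 0.0105 kg/kg → 0.0105 × 14000 / 9.8 = 15.00 mm
Layer 870–430 hPa: Δp = 440 hPa = 44000 Pa, q̄ = 0.00438 kg/kg → 0.00438 × 44000 / 9.8 = 19.67 mm
Layer 430–200 hPa: Δp = 230 hPa = 23000 Pa, q̄ = 0.000585 kg/kg → 0.000585 × 23000 / 9.8 = 1.37 mm
PW = 15.00 + 19.67 + 1.37 = 36.04 ≈ 36.0 mm.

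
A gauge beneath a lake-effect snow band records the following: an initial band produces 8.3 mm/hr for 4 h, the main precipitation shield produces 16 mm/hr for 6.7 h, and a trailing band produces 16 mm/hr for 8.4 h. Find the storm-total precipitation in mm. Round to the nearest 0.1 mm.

total ≈ 274.8 mm

Total = Σ Rᵢ Δtᵢ = 8.3 × 4 + 16 × 6.7 + 16 × 8.4
      = 33.2 + 107.2 + 134.4 = 274.8 mm.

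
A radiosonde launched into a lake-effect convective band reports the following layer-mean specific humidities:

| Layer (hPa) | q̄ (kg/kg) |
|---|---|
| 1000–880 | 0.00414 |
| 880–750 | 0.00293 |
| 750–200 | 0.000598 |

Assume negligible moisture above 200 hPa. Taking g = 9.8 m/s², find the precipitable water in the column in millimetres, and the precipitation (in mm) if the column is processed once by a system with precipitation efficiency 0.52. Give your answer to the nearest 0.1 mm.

PW ≈ 12.3 mm; precipitation ≈ 6.4 mm

Precipitable water is the column-integrated vapour mass per unit area: PW = (1/g) Σ q̄ Δp, with q in kg/kg and Δp in Pa (1 kg/m² of water = 1 mm).
Layer 1000–880 hPa: Δp = 120 hPa = 12000 Pa, q̄ = 0.00414 kg/kg → 0.00414 × 12000 / 9.8 = 5.07 mm
Layer 880–750 hPa: Δp = 130 hPa = 13000 Pa, q̄ = 0.00293 kg/kg → 0.00293 × 13000 / 9.8 = 3.89 mm
Layer 750–200 hPa: Δp = 550 hPa = 55000 Pa, q̄ = 0.000598 kg/kg → 0.000598 × 55000 / 9.8 = 3.36 mm
PW = 5.07 + 3.89 + 3.36 = 12.32 ≈ 12.3 mm.
Precipitation = ε × PW = 0.52 × 12.3 = 6.4 mm.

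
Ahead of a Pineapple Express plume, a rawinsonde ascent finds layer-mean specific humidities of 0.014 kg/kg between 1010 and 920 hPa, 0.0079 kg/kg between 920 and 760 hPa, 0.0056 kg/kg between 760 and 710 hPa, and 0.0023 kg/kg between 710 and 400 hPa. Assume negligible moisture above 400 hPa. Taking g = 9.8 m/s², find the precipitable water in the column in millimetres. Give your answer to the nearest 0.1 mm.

Precipitable water is the column-integrated vapour mass per unit area: PW = (1/g) Σ q̄ Δp, with q in kg/kg and Δp in Pa (1 kg/m² of water = 1 mm).
Layer 1010–920 hPa: Δp = 90 hPa = 9000 Pa, q̄ = 0.014 kg/kg → 0.014 × 9000 / 9.8 = 12.86 mm
Layer 920–760 hPa: Δp = 160 hPa = 16000 Pa, q̄ = 0.0079 kg/kg → 0.0079 × 16000 / 9.8 = 12.90 mm
Layer 760–710 hPa: Δp = 50 hPa = 5000 Pa, q̄ = 0.0056 kg/kg → 0.0056 × 5000 / 9.8 = 2.86 mm
Layer 710–400 hPa: Δp = 310 hPa = 31000 Pa, q̄ = 0.0023 kg/kg → 0.0023 × 31000 / 9.8 = 7.28 mm
PW = 12.86 + 12.90 + 2.86 + 7.28 = 35.90 ≈ 35.9 mm.

PW ≈ 35.9 mm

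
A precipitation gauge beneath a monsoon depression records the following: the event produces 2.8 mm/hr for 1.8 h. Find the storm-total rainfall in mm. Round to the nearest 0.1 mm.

Total = Σ Rᵢ Δtᵢ = 2.8 × 1.8
      = 5.04 = 5.0 mm.

total ≈ 5.0 mm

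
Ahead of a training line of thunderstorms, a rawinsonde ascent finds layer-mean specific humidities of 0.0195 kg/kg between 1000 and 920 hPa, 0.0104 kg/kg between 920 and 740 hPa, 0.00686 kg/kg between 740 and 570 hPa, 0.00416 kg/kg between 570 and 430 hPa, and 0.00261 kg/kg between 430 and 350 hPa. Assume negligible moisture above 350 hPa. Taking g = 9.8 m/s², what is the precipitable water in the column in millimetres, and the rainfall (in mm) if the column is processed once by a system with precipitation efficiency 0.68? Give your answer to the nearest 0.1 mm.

PW ≈ 55.0 mm; rainfall ≈ 37.4 mm

Precipitable water is the column-integrated vapour mass per unit area: PW = (1/g) Σ q̄ Δp, with q in kg/kg and Δp in Pa (1 kg/m² of water = 1 mm).
Layer 1000–920 hPa: Δp = 80 hPa = 8000 Pa, q̄ = 0.0195 kg/kg → 0.0195 × 8000 / 9.8 = 15.92 mm
Layer 920–740 hPa: Δp = 180 hPa = 18000 Pa, q̄ = 0.0104 kg/kg → 0.0104 × 18000 / 9.8 = 19.10 mm
Layer 740–570 hPa: Δp = 170 hPa = 17000 Pa, q̄ = 0.00686 kg/kg → 0.00686 × 17000 / 9.8 = 11.90 mm
Layer 570–430 hPa: Δp = 140 hPa = 14000 Pa, q̄ = 0.00416 kg/kg → 0.00416 × 14000 / 9.8 = 5.94 mm
Layer 430–350 hPa: Δp = 80 hPa = 8000 Pa, q̄ = 0.00261 kg/kg → 0.00261 × 8000 / 9.8 = 2.13 mm
PW = 15.92 + 19.10 + 11.90 + 5.94 + 2.13 = 54.99 ≈ 55.0 mm.
Rainfall = ε × PW = 0.68 × 55.0 = 37.4 mm.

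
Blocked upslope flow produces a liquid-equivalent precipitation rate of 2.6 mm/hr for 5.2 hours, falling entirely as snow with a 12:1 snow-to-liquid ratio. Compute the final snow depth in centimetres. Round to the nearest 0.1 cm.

Liquid-equivalent depth = 2.6 × 5.2 = 13.52 mm.
Snow depth = 13.52 mm × 12 = 162.24 mm = 16.2 cm.

snow depth ≈ 16.2 cm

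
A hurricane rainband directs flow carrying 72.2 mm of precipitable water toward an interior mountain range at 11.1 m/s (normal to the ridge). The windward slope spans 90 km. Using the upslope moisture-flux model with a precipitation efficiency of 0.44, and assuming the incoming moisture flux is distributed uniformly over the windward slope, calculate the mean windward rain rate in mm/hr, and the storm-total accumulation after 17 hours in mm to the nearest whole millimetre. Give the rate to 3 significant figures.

Incoming column moisture flux per unit ridge length: F = V × PW = 11.1 × 72.2 = 801.42 mm·m/s.
Spread over the 90 km slope with efficiency ε = 0.44: R = ε·F/W = 0.44 × 801.42 / 90000 m = 3.918e-03 mm/s.
R = 3.918e-03 × 3600 = 14.1 mm/hr.
Over 17 h: total = 14.1 × 17 = 239.7 ≈ 240 mm.

R ≈ 14.1 mm/hr; total ≈ 240 mm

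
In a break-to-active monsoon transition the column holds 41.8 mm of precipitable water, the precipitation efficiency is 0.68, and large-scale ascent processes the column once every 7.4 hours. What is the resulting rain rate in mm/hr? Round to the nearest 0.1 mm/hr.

Each overturning extracts ε × PW = 0.68 × 41.8 = 28.424 mm.
Rate = ε·PW / τ = 28.424 / 7.4 h = 3.8 mm/hr.

R ≈ 3.8 mm/hr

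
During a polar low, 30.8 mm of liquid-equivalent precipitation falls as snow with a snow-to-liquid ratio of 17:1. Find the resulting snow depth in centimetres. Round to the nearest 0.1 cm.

snow depth ≈ 52.4 cm

Snow depth = liquid × ratio = 30.8 mm × 17 = 523.6 mm = 52.4 cm.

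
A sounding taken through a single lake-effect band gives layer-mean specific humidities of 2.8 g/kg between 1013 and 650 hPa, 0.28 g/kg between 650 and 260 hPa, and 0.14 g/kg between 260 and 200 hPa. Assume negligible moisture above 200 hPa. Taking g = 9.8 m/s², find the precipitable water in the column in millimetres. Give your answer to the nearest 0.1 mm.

Precipitable water is the column-integrated vapour mass per unit area: PW = (1/g) Σ q̄ Δp, with q in kg/kg and Δp in Pa (1 kg/m² of water = 1 mm).
Layer 1013–650 hPa: Δp = 363 hPa = 36300 Pa, q̄ = 0.0028 kg/kg → 0.0028 × 36300 / 9.8 = 10.37 mm
Layer 650–260 hPa: Δp = 390 hPa = 39000 Pa, q̄ = 0.00028 kg/kg → 0.00028 × 39000 / 9.8 = 1.11 mm
Layer 260–200 hPa: Δp = 60 hPa = 6000 Pa, q̄ = 0.00014 kg/kg → 0.00014 × 6000 / 9.8 = 0.09 mm
PW = 10.37 + 1.11 + 0.09 = 11.57 ≈ 11.6 mm.

PW ≈ 11.6 mm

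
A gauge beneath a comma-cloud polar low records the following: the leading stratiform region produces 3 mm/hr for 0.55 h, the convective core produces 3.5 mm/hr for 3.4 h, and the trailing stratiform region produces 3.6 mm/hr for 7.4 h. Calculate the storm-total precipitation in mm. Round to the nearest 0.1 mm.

total ≈ 40.2 mm

Total = Σ Rᵢ Δtᵢ = 3 × 0.55 + 3.5 × 3.4 + 3.6 × 7.4
      = 1.65 + 11.9 + 26.64 = 40.2 mm.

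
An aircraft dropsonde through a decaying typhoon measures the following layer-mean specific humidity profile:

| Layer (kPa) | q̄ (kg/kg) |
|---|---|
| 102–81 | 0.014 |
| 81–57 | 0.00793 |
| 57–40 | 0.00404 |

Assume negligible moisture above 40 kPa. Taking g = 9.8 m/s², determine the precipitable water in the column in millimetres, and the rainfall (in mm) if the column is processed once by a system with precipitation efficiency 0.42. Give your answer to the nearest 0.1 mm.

Precipitable water is the column-integrated vapour mass per unit area: PW = (1/g) Σ q̄ Δp, with q in kg/kg and Δp in Pa (1 kg/m² of water = 1 mm).
Layer 102–81 kPa: Δp = 210 hPa = 21000 Pa, q̄ = 0.014 kg/kg → 0.014 × 21000 / 9.8 = 30.00 mm
Layer 81–57 kPa: Δp = 240 hPa = 24000 Pa, q̄ = 0.00793 kg/kg → 0.00793 × 24000 / 9.8 = 19.42 mm
Layer 57–40 kPa: Δp = 170 hPa = 17000 Pa, q̄ = 0.00404 kg/kg → 0.00404 × 17000 / 9.8 = 7.01 mm
PW = 30.00 + 19.42 + 7.01 = 56.43 ≈ 56.4 mm.
Rainfall = ε × PW = 0.42 × 56.4 = 23.7 mm.

PW ≈ 56.4 mm; rainfall ≈ 23.7 mm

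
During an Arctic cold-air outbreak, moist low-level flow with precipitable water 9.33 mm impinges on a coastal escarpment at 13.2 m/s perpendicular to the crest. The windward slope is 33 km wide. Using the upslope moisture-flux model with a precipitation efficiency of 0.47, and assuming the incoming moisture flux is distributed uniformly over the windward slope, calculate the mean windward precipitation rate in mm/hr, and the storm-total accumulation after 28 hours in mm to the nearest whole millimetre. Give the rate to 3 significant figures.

R ≈ 6.31 mm/hr; total ≈ 177 mm

Incoming column moisture flux per unit ridge length: F = V × PW = 13.2 × 9.33 = 123.156 mm·m/s.
Spread over the 33 km slope with efficiency ε = 0.47: R = ε·F/W = 0.47 × 123.156 / 33000 m = 1.754e-03 mm/s.
R = 1.754e-03 × 3600 = 6.31 mm/hr.
Over 28 h: total = 6.31 × 28 = 176.68 ≈ 177 mm.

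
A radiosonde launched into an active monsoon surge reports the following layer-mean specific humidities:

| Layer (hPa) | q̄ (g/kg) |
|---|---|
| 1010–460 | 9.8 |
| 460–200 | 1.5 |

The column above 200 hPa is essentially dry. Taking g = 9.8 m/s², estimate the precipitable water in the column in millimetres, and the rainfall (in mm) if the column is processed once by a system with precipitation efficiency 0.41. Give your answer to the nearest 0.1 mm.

Precipitable water is the column-integrated vapour mass per unit area: PW = (1/g) Σ q̄ Δp, with q in kg/kg and Δp in Pa (1 kg/m² of water = 1 mm).
Layer 1010–460 hPa: Δp = 550 hPa = 55000 Pa, q̄ = 0.0098 kg/kg → 0.0098 × 55000 / 9.8 = 55.00 mm
Layer 460–200 hPa: Δp = 260 hPa = 26000 Pa, q̄ = 0.0015 kg/kg → 0.0015 × 26000 / 9.8 = 3.98 mm
PW = 55.00 + 3.98 = 58.98 ≈ 59.0 mm.
Rainfall = ε × PW = 0.41 × 59.0 = 24.2 mm.

PW ≈ 59.0 mm; rainfall ≈ 24.2 mm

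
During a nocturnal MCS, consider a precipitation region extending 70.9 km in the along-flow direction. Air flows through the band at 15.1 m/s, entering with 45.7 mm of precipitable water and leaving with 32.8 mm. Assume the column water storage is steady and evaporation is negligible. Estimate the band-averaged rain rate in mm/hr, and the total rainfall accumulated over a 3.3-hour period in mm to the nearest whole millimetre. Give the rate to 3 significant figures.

Column moisture flux per unit crosswind length is F = V × PW.
Inflow: F_in = 15.1 × 45.7 = 690.07 mm·m/s
Outflow: F_out = 15.1 × 32.8 = 495.28 mm·m/s
Steady-state rate R = (F_in − F_out)/L = (690.07 − 495.28) / 70900 m = 2.747e-03 mm/s.
R = 2.747e-03 × 3600 = 9.89 mm/hr.
Over 3.3 h: total = 9.89 × 3.3 = 32.637 ≈ 33 mm.

R ≈ 9.89 mm/hr; total ≈ 33 mm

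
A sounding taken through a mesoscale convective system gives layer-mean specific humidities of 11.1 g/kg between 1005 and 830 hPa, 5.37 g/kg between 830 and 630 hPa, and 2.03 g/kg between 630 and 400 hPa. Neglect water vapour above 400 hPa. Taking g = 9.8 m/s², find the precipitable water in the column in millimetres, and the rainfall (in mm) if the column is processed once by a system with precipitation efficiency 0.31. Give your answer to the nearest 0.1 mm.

Precipitable water is the column-integrated vapour mass per unit area: PW = (1/g) Σ q̄ Δp, with q in kg/kg and Δp in Pa (1 kg/m² of water = 1 mm).
Layer 1005–830 hPa: Δp = 175 hPa = 17500 Pa, q̄ = 0.0111 kg/kg → 0.0111 × 17500 / 9.8 = 19.82 mm
Layer 830–630 hPa: Δp = 200 hPa = 20000 Pa, q̄ = 0.00537 kg/kg → 0.00537 × 20000 / 9.8 = 10.96 mm
Layer 630–400 hPa: Δp = 230 hPa = 23000 Pa, q̄ = 0.00203 kg/kg → 0.00203 × 23000 / 9.8 = 4.76 mm
PW = 19.82 + 10.96 + 4.76 = 35.54 ≈ 35.5 mm.
Rainfall = ε × PW = 0.31 × 35.5 = 11.0 mm.

PW ≈ 35.5 mm; rainfall ≈ 11.0 mm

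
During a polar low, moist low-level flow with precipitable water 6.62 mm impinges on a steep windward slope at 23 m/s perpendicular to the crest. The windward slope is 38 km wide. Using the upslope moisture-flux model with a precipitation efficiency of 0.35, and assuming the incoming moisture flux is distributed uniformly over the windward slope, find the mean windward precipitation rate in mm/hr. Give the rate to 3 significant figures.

Incoming column moisture flux per unit ridge length: F = V × PW = 23 × 6.62 = 152.26 mm·m/s.
Spread over the 38 km slope with efficiency ε = 0.35: R = ε·F/W = 0.35 × 152.26 / 38000 m = 1.402e-03 mm/s.
R = 1.402e-03 × 3600 = 5.05 mm/hr.

R ≈ 5.05 mm/hr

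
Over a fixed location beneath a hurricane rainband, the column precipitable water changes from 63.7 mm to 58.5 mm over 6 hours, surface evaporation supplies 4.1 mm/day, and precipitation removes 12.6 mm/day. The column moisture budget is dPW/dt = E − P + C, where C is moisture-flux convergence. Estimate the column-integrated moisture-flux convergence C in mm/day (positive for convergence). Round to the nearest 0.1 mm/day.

dPW/dt = (58.5 − 63.7) mm / (6/24 day) = -20.800 mm/day.
C = dPW/dt − E + P = (-20.800) − 4.1 + 12.6 = -12.3 mm/day.

C ≈ -12.3 mm/day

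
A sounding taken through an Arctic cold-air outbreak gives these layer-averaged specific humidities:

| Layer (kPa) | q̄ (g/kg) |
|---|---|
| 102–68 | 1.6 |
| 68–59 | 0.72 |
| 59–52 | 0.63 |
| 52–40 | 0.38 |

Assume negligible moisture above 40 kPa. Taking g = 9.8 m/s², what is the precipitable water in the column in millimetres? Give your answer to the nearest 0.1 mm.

PW ≈ 7.1 mm

Precipitable water is the column-integrated vapour mass per unit area: PW = (1/g) Σ q̄ Δp, with q in kg/kg and Δp in Pa (1 kg/m² of water = 1 mm).
Layer 102–68 kPa: Δp = 340 hPa = 34000 Pa, q̄ = 0.0016 kg/kg → 0.0016 × 34000 / 9.8 = 5.55 mm
Layer 68–59 kPa: Δp = 90 hPa = 9000 Pa, q̄ = 0.00072 kg/kg → 0.00072 × 9000 / 9.8 = 0.66 mm
Layer 59–52 kPa: Δp = 70 hPa = 7000 Pa, q̄ = 0.00063 kg/kg → 0.00063 × 7000 / 9.8 = 0.45 mm
Layer 52–40 kPa: Δp = 120 hPa = 12000 Pa, q̄ = 0.00038 kg/kg → 0.00038 × 12000 / 9.8 = 0.47 mm
PW = 5.55 + 0.66 + 0.45 + 0.47 = 7.13 ≈ 7.1 mm.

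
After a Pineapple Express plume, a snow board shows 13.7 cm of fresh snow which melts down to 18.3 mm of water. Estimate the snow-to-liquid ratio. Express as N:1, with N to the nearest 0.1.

Ratio = snow depth / SWE = 137 mm / 18.3 mm = 7.5, i.e. 7.5:1.

ratio ≈ 7.5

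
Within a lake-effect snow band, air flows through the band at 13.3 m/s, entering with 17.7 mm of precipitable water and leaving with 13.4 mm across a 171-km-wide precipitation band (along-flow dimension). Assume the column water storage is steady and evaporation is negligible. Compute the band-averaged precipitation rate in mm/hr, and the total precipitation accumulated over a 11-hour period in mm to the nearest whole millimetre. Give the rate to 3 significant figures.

R ≈ 1.20 mm/hr; total ≈ 13 mm

Column moisture flux per unit crosswind length is F = V × PW.
Inflow: F_in = 13.3 × 17.7 = 235.41 mm·m/s
Outflow: F_out = 13.3 × 13.4 = 178.22 mm·m/s
Steady-state rate R = (F_in − F_out)/L = (235.41 − 178.22) / 171000 m = 3.344e-04 mm/s.
R = 3.344e-04 × 3600 = 1.20 mm/hr.
Over 11 h: total = 1.20 × 11 = 13.2 ≈ 13 mm.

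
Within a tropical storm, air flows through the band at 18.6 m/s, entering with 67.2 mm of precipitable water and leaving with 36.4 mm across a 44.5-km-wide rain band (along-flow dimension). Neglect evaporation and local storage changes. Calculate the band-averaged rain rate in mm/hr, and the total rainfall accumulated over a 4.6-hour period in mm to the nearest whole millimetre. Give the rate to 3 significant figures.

R ≈ 46.3 mm/hr; total ≈ 213 mm

Column moisture flux per unit crosswind length is F = V × PW.
Inflow: F_in = 18.6 × 67.2 = 1249.92 mm·m/s
Outflow: F_out = 18.6 × 36.4 = 677.04 mm·m/s
Steady-state rate R = (F_in − F_out)/L = (1249.92 − 677.04) / 44500 m = 1.287e-02 mm/s.
R = 1.287e-02 × 3600 = 46.3 mm/hr.
Over 4.6 h: total = 46.3 × 4.6 = 212.98 ≈ 213 mm.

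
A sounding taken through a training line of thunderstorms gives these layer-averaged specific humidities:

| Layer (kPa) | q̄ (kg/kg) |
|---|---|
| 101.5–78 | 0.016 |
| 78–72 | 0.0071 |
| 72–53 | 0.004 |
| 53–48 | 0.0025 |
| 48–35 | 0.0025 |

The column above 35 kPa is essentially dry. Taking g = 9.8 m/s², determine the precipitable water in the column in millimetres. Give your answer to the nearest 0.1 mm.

PW ≈ 55.1 mm

Precipitable water is the column-integrated vapour mass per unit area: PW = (1/g) Σ q̄ Δp, with q in kg/kg and Δp in Pa (1 kg/m² of water = 1 mm).
Layer 101.5–78 kPa: Δp = 235 hPa = 23500 Pa, q̄ = 0.016 kg/kg → 0.016 × 23500 / 9.8 = 38.37 mm
Layer 78–72 kPa: Δp = 60 hPa = 6000 Pa, q̄ = 0.0071 kg/kg → 0.0071 × 6000 / 9.8 = 4.35 mm
Layer 72–53 kPa: Δp = 190 hPa = 19000 Pa, q̄ = 0.004 kg/kg → 0.004 × 19000 / 9.8 = 7.76 mm
Layer 53–48 kPa: Δp = 50 hPa = 5000 Pa, q̄ = 0.0025 kg/kg → 0.0025 × 5000 / 9.8 = 1.28 mm
Layer 48–35 kPa: Δp = 130 hPa = 13000 Pa, q̄ = 0.0025 kg/kg → 0.0025 × 13000 / 9.8 = 3.32 mm
PW = 38.37 + 4.35 + 7.76 + 1.28 + 3.32 = 55.08 ≈ 55.1 mm.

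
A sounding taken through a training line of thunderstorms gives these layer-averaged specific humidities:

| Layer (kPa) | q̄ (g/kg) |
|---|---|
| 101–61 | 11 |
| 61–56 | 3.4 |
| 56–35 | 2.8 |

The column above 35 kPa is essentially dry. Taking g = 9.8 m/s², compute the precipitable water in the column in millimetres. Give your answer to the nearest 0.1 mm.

PW ≈ 52.6 mm

Precipitable water is the column-integrated vapour mass per unit area: PW = (1/g) Σ q̄ Δp, with q in kg/kg and Δp in Pa (1 kg/m² of water = 1 mm).
Layer 101–61 kPa: Δp = 400 hPa = 40000 Pa, q̄ = 0.011 kg/kg → 0.011 × 40000 / 9.8 = 44.90 mm
Layer 61–56 kPa: Δp = 50 hPa = 5000 Pa, q̄ = 0.0034 kg/kg → 0.0034 × 5000 / 9.8 = 1.73 mm
Layer 56–35 kPa: Δp = 210 hPa = 21000 Pa, q̄ = 0.0028 kg/kg → 0.0028 × 21000 / 9.8 = 6.00 mm
PW = 44.90 + 1.73 + 6.00 = 52.63 ≈ 52.6 mm.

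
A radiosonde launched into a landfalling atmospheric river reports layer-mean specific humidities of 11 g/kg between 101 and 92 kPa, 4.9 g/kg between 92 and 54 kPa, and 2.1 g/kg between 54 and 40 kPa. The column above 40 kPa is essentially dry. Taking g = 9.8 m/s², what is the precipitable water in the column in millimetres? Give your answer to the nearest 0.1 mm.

Precipitable water is the column-integrated vapour mass per unit area: PW = (1/g) Σ q̄ Δp, with q in kg/kg and Δp in Pa (1 kg/m² of water = 1 mm).
Layer 101–92 kPa: Δp = 90 hPa = 9000 Pa, q̄ = 0.011 kg/kg → 0.011 × 9000 / 9.8 = 10.10 mm
Layer 92–54 kPa: Δp = 380 hPa = 38000 Pa, q̄ = 0.0049 kg/kg → 0.0049 × 38000 / 9.8 = 19.00 mm
Layer 54–40 kPa: Δp = 140 hPa = 14000 Pa, q̄ = 0.0021 kg/kg → 0.0021 × 14000 / 9.8 = 3.00 mm
PW = 10.10 + 19.00 + 3.00 = 32.10 ≈ 32.1 mm.

PW ≈ 32.1 mm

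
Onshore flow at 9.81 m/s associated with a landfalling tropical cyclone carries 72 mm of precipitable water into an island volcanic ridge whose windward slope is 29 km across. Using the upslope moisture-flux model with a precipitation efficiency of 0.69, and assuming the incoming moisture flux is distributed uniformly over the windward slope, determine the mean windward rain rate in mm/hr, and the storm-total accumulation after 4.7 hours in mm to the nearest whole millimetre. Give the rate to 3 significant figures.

Incoming column moisture flux per unit ridge length: F = V × PW = 9.81 × 72 = 706.32 mm·m/s.
Spread over the 29 km slope with efficiency ε = 0.69: R = ε·F/W = 0.69 × 706.32 / 29000 m = 1.681e-02 mm/s.
R = 1.681e-02 × 3600 = 60.5 mm/hr.
Over 4.7 h: total = 60.5 × 4.7 = 284.35 ≈ 284 mm.

R ≈ 60.5 mm/hr; total ≈ 284 mm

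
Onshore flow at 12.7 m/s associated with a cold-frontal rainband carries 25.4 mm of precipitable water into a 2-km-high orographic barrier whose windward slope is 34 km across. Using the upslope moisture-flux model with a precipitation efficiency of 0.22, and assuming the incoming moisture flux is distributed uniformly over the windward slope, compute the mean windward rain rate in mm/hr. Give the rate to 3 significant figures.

Incoming column moisture flux per unit ridge length: F = V × PW = 12.7 × 25.4 = 322.58 mm·m/s.
Spread over the 34 km slope with efficiency ε = 0.22: R = ε·F/W = 0.22 × 322.58 / 34000 m = 2.087e-03 mm/s.
R = 2.087e-03 × 3600 = 7.51 mm/hr.

R ≈ 7.51 mm/hr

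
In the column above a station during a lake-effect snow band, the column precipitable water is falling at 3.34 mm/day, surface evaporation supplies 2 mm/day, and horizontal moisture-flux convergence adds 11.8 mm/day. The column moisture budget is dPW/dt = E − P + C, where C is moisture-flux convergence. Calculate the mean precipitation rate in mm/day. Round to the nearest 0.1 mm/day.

P ≈ 17.1 mm/day

dPW/dt = -3.34 mm/day.
P = E + C − dPW/dt = 2 + (11.8) − (-3.34) = 17.1 mm/day.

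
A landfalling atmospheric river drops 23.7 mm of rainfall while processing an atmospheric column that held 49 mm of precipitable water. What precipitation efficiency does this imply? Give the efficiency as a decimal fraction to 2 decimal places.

ε = rainfall / PW = 23.7 / 49 = 0.48.

ε ≈ 0.48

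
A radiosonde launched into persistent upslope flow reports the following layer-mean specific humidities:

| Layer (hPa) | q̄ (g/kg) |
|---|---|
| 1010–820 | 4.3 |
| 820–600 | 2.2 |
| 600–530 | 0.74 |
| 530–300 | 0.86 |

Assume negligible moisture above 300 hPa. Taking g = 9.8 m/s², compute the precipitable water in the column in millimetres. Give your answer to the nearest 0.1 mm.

Precipitable water is the column-integrated vapour mass per unit area: PW = (1/g) Σ q̄ Δp, with q in kg/kg and Δp in Pa (1 kg/m² of water = 1 mm).
Layer 1010–820 hPa: Δp = 190 hPa = 19000 Pa, q̄ = 0.0043 kg/kg → 0.0043 × 19000 / 9.8 = 8.34 mm
Layer 820–600 hPa: Δp = 220 hPa = 22000 Pa, q̄ = 0.0022 kg/kg → 0.0022 × 22000 / 9.8 = 4.94 mm
Layer 600–530 hPa: Δp = 70 hPa = 7000 Pa, q̄ = 0.00074 kg/kg → 0.00074 × 7000 / 9.8 = 0.53 mm
Layer 530–300 hPa: Δp = 230 hPa = 23000 Pa, q̄ = 0.00086 kg/kg → 0.00086 × 23000 / 9.8 = 2.02 mm
PW = 8.34 + 4.94 + 0.53 + 2.02 = 15.83 ≈ 15.8 mm.

PW ≈ 15.8 mm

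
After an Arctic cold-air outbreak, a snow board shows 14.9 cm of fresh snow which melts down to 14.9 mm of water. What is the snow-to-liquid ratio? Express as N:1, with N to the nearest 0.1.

ratio ≈ 10.0

Ratio = snow depth / SWE = 149 mm / 14.9 mm = 10.0, i.e. 10.0:1.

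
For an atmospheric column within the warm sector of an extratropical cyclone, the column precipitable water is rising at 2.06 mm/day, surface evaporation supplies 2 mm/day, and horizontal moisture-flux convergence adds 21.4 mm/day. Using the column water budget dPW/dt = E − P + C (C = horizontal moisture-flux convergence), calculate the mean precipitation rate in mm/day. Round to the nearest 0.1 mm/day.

dPW/dt = +2.06 mm/day.
P = E + C − dPW/dt = 2 + (21.4) − (+2.06) = 21.3 mm/day.

P ≈ 21.3 mm/day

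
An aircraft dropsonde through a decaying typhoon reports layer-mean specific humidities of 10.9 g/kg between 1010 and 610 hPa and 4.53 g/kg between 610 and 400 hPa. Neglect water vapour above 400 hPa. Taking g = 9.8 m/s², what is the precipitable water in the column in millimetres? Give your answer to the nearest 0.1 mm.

PW ≈ 54.2 mm

Precipitable water is the column-integrated vapour mass per unit area: PW = (1/g) Σ q̄ Δp, with q in kg/kg and Δp in Pa (1 kg/m² of water = 1 mm).
Layer 1010–610 hPa: Δp = 400 hPa = 40000 Pa, q̄ = 0.0109 kg/kg → 0.0109 × 40000 / 9.8 = 44.49 mm
Layer 610–400 hPa: Δp = 210 hPa = 21000 Pa, q̄ = 0.00453 kg/kg → 0.00453 × 21000 / 9.8 = 9.71 mm
PW = 44.49 + 9.71 = 54.20 ≈ 54.2 mm.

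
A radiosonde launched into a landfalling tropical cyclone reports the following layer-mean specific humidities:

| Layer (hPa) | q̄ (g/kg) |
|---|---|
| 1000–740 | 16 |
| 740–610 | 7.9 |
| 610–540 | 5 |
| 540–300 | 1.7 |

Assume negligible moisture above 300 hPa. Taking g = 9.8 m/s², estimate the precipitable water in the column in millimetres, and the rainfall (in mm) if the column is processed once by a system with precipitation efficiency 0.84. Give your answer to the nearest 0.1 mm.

Precipitable water is the column-integrated vapour mass per unit area: PW = (1/g) Σ q̄ Δp, with q in kg/kg and Δp in Pa (1 kg/m² of water = 1 mm).
Layer 1000–740 hPa: Δp = 260 hPa = 26000 Pa, q̄ = 0.016 kg/kg → 0.016 × 26000 / 9.8 = 42.45 mm
Layer 740–610 hPa: Δp = 130 hPa = 13000 Pa, q̄ = 0.0079 kg/kg → 0.0079 × 13000 / 9.8 = 10.48 mm
Layer 610–540 hPa: Δp = 70 hPa = 7000 Pa, q̄ = 0.005 kg/kg → 0.005 × 7000 / 9.8 = 3.57 mm
Layer 540–300 hPa: Δp = 240 hPa = 24000 Pa, q̄ = 0.0017 kg/kg → 0.0017 × 24000 / 9.8 = 4.16 mm
PW = 42.45 + 10.48 + 3.57 + 4.16 = 60.66 ≈ 60.7 mm.
Rainfall = ε × PW = 0.84 × 60.7 = 51.0 mm.

PW ≈ 60.7 mm; rainfall ≈ 51.0 mm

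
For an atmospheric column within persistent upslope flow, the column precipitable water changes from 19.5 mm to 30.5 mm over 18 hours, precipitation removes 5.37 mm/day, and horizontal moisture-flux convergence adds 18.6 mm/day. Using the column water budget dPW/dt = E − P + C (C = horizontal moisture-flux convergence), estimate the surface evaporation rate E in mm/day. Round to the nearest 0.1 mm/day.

E ≈ 1.4 mm/day

dPW/dt = (30.5 − 19.5) mm / (18/24 day) = +14.667 mm/day.
E = dPW/dt + P − C = (+14.667) + 5.37 − (18.6) = 1.4 mm/day.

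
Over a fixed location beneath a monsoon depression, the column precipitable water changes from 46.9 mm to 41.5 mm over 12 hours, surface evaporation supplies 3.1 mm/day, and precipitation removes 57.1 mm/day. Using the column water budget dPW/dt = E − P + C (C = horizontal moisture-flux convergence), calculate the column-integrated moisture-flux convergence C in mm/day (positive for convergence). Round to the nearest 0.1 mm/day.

dPW/dt = (41.5 − 46.9) mm / (12/24 day) = -10.800 mm/day.
C = dPW/dt − E + P = (-10.800) − 3.1 + 57.1 = 43.2 mm/day.

C ≈ 43.2 mm/day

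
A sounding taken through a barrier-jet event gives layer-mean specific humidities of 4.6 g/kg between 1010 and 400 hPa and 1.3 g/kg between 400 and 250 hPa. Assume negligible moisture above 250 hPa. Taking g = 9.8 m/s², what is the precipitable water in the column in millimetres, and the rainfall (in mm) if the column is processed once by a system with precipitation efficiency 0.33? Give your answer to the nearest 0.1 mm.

PW ≈ 30.6 mm; rainfall ≈ 10.1 mm

Precipitable water is the column-integrated vapour mass per unit area: PW = (1/g) Σ q̄ Δp, with q in kg/kg and Δp in Pa (1 kg/m² of water = 1 mm).
Layer 1010–400 hPa: Δp = 610 hPa = 61000 Pa, q̄ = 0.0046 kg/kg → 0.0046 × 61000 / 9.8 = 28.63 mm
Layer 400–250 hPa: Δp = 150 hPa = 15000 Pa, q̄ = 0.0013 kg/kg → 0.0013 × 15000 / 9.8 = 1.99 mm
PW = 28.63 + 1.99 = 30.62 ≈ 30.6 mm.
Rainfall = ε × PW = 0.33 × 30.6 = 10.1 mm.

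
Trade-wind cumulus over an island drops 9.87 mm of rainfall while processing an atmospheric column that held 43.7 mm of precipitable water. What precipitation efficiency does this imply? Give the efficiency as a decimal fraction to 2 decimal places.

ε ≈ 0.23

ε = rainfall / PW = 9.87 / 43.7 = 0.23.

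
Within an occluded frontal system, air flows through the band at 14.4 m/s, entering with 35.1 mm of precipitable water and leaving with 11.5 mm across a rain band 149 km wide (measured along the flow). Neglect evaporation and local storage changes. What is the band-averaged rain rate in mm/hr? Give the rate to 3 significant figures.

R ≈ 8.21 mm/hr

Column moisture flux per unit crosswind length is F = V × PW.
Inflow: F_in = 14.4 × 35.1 = 505.44 mm·m/s
Outflow: F_out = 14.4 × 11.5 = 165.6 mm·m/s
Steady-state rate R = (F_in − F_out)/L = (505.44 − 165.6) / 149000 m = 2.281e-03 mm/s.
R = 2.281e-03 × 3600 = 8.21 mm/hr.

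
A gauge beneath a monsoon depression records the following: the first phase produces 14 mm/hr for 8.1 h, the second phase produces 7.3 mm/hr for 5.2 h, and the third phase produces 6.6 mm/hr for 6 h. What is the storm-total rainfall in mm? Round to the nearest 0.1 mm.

Total = Σ Rᵢ Δtᵢ = 14 × 8.1 + 7.3 × 5.2 + 6.6 × 6
      = 113.4 + 37.96 + 39.6 = 191.0 mm.

total ≈ 191.0 mm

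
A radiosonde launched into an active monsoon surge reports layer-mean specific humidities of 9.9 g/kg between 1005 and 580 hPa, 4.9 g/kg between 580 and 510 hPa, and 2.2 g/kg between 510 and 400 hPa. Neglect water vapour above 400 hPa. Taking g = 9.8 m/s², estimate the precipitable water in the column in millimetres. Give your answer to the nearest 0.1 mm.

PW ≈ 48.9 mm

Precipitable water is the column-integrated vapour mass per unit area: PW = (1/g) Σ q̄ Δp, with q in kg/kg and Δp in Pa (1 kg/m² of water = 1 mm).
Layer 1005–580 hPa: Δp = 425 hPa = 42500 Pa, q̄ = 0.0099 kg/kg → 0.0099 × 42500 / 9.8 = 42.93 mm
Layer 580–510 hPa: Δp = 70 hPa = 7000 Pa, q̄ = 0.0049 kg/kg → 0.0049 × 7000 / 9.8 = 3.50 mm
Layer 510–400 hPa: Δp = 110 hPa = 11000 Pa, q̄ = 0.0022 kg/kg → 0.0022 × 11000 / 9.8 = 2.47 mm
PW = 42.93 + 3.50 + 2.47 = 48.90 ≈ 48.9 mm.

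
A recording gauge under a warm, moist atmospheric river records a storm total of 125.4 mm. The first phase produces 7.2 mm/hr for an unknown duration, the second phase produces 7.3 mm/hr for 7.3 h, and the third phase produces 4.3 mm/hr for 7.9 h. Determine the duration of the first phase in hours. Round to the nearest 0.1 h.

Known phases: 7.3 × 7.3 + 4.3 × 7.9 = 53.29 + 33.97 = 87.26 mm.
Remaining depth = 125.4 − 87.26 = 38.14 mm.
Duration = 38.14 / 7.2 = 5.3 h.

duration ≈ 5.3 h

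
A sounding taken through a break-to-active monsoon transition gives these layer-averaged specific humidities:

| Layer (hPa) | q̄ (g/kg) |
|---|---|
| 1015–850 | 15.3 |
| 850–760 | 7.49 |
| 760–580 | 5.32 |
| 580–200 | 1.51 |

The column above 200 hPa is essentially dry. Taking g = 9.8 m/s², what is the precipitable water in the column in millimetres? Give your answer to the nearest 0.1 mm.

PW ≈ 48.3 mm

Precipitable water is the column-integrated vapour mass per unit area: PW = (1/g) Σ q̄ Δp, with q in kg/kg and Δp in Pa (1 kg/m² of water = 1 mm).
Layer 1015–850 hPa: Δp = 165 hPa = 16500 Pa, q̄ = 0.0153 kg/kg → 0.0153 × 16500 / 9.8 = 25.76 mm
Layer 850–760 hPa: Δp = 90 hPa = 9000 Pa, q̄ = 0.00749 kg/kg → 0.00749 × 9000 / 9.8 = 6.88 mm
Layer 760–580 hPa: Δp = 180 hPa = 18000 Pa, q̄ = 0.00532 kg/kg → 0.00532 × 18000 / 9.8 = 9.77 mm
Layer 580–200 hPa: Δp = 380 hPa = 38000 Pa, q̄ = 0.00151 kg/kg → 0.00151 × 38000 / 9.8 = 5.86 mm
PW = 25.76 + 6.88 + 9.77 + 5.86 = 48.27 ≈ 48.3 mm.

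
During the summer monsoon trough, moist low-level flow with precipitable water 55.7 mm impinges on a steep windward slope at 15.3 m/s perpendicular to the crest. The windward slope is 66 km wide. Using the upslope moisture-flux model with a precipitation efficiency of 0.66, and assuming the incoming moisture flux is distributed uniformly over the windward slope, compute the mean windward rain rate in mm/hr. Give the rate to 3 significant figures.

R ≈ 30.7 mm/hr

Incoming column moisture flux per unit ridge length: F = V × PW = 15.3 × 55.7 = 852.21 mm·m/s.
Spread over the 66 km slope with efficiency ε = 0.66: R = ε·F/W = 0.66 × 852.21 / 66000 m = 8.522e-03 mm/s.
R = 8.522e-03 × 3600 = 30.7 mm/hr.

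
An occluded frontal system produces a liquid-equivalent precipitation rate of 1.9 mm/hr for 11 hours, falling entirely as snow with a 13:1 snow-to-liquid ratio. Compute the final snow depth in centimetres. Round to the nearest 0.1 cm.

Liquid-equivalent depth = 1.9 × 11 = 20.9 mm.
Snow depth = 20.9 mm × 13 = 271.7 mm = 27.2 cm.

snow depth ≈ 27.2 cm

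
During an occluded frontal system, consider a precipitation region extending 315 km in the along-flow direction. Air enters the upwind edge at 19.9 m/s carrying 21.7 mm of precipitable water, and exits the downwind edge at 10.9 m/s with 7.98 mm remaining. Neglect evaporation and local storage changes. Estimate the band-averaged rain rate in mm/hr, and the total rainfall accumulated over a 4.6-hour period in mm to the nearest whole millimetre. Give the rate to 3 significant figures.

R ≈ 3.94 mm/hr; total ≈ 18 mm

Column moisture flux per unit crosswind length is F = V × PW.
Inflow: F_in = 19.9 × 21.7 = 431.83 mm·m/s
Outflow: F_out = 10.9 × 7.98 = 86.982 mm·m/s
Steady-state rate R = (F_in − F_out)/L = (431.83 − 86.982) / 315000 m = 1.095e-03 mm/s.
R = 1.095e-03 × 3600 = 3.94 mm/hr.
Over 4.6 h: total = 3.94 × 4.6 = 18.124 ≈ 18 mm.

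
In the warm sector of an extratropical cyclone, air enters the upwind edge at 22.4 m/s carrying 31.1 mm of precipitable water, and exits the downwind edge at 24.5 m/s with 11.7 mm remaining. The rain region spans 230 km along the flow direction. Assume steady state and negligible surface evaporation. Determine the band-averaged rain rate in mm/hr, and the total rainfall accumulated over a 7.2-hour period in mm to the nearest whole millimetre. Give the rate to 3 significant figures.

Column moisture flux per unit crosswind length is F = V × PW.
Inflow: F_in = 22.4 × 31.1 = 696.64 mm·m/s
Outflow: F_out = 24.5 × 11.7 = 286.65 mm·m/s
Steady-state rate R = (F_in − F_out)/L = (696.64 − 286.65) / 230000 m = 1.783e-03 mm/s.
R = 1.783e-03 × 3600 = 6.42 mm/hr.
Over 7.2 h: total = 6.42 × 7.2 = 46.224 ≈ 46 mm.

R ≈ 6.42 mm/hr; total ≈ 46 mm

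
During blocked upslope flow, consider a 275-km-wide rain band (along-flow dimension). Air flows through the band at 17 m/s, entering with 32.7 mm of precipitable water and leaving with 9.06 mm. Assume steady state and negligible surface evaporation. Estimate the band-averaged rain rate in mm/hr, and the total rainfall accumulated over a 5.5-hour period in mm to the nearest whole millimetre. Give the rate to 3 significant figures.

Column moisture flux per unit crosswind length is F = V × PW.
Inflow: F_in = 17 × 32.7 = 555.9 mm·m/s
Outflow: F_out = 17 × 9.06 = 154.02 mm·m/s
Steady-state rate R = (F_in − F_out)/L = (555.9 − 154.02) / 275000 m = 1.461e-03 mm/s.
R = 1.461e-03 × 3600 = 5.26 mm/hr.
Over 5.5 h: total = 5.26 × 5.5 = 28.93 ≈ 29 mm.

R ≈ 5.26 mm/hr; total ≈ 29 mm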